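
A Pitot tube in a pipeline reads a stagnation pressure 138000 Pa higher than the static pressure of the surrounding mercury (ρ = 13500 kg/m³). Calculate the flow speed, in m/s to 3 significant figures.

At the stagnation point the flow is brought to rest, so Bernoulli gives P_stag − P_static = ½ρv².
v = √(2ΔP/ρ) = √(2·138000/13500) = 4.52 m/s.

4.52 m/s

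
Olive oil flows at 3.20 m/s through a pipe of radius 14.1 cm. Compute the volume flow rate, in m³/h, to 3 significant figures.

Q ≈ 720 m³/h

Q = A·v = 0.0625 m² × 3.20 m/s = 0.200 m³/s.
Converting: 0.200 m³/s × 3600 = 720 m³/h.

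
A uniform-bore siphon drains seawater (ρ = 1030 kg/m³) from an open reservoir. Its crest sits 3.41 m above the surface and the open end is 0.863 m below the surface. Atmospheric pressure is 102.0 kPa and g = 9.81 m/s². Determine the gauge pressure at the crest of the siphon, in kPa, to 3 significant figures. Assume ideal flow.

From the surface to the outlet (both open to atmosphere, surface at rest): v = √(2g·h_out) = √(2·9.81·0.863) = 4.11 m/s.
With constant cross-section the crest speed equals v; applying Bernoulli from the surface up to the crest, P_top = P_atm − ½ρv² − ρg·h_top.
P_top = 102000 − ½·1030·4.11² − 1030·9.81·3.41 = 58800 Pa. So P_gauge = P_top − P_atm = -43200 Pa.

P_gauge ≈ -43.2 kPa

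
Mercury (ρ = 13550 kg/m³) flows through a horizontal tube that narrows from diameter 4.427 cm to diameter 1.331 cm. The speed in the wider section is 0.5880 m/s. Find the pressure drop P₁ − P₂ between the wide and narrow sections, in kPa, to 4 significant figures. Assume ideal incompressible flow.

The volume flow rate is constant, so v₂ = (A₁/A₂)v₁ = (15.39/1.391)·0.5880 = 6.505 m/s.
The pipe is horizontal, so Bernoulli reduces to P₁ + ½ρv₁² = P₂ + ½ρv₂².
P₁ − P₂ = ½·13550·(6.505² − 0.5880²) = ½·13550·41.97 = 284300 Pa.

ΔP ≈ 284.3 kPa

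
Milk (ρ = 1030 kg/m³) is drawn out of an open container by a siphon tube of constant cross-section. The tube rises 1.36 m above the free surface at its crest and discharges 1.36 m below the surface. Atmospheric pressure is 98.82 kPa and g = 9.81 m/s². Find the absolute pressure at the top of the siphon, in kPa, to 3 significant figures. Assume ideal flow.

P_top ≈ 71.3 kPa

From the surface to the outlet (both open to atmosphere, surface at rest): v = √(2g·h_out) = √(2·9.81·1.36) = 5.17 m/s.
The bore is uniform, so the speed at the crest is the same v. Bernoulli surface→crest: P_atm = P_top + ½ρv² + ρg·h_top.
P_top = 98820 − ½·1030·5.17² − 1030·9.81·1.36 = 71300 Pa.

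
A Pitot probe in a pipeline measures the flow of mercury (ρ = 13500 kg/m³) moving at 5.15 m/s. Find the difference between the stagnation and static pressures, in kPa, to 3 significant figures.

The dynamic pressure equals the rise in static pressure at the stagnation point: ΔP = ½ρv².
ΔP = ½·13500·5.15² = 179000 Pa.

ΔP ≈ 179 kPa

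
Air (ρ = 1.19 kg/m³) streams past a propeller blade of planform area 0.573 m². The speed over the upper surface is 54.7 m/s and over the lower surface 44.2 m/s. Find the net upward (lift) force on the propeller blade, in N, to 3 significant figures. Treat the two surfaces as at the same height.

F ≈ 354 N

From P + ½ρv² = const at equal height, P_low − P_up = ½ρ(v_up² − v_low²).
ΔP = ½·1.19·(54.7² − 44.2²) = 618 Pa.
Lift = ΔP · A = 618 × 0.573 = 354 N.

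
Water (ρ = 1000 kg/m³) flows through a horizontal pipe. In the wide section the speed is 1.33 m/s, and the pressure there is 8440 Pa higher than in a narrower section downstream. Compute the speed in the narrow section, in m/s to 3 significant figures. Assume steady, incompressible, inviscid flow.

Along the level pipe P + ½ρv² is conserved, hence v₂² = v₁² + 2(P₁ − P₂)/ρ.
v₂ = √(1.33² + 2·8440/1000) = √(1.77 + 16.9) = 4.32 m/s.

v₂ ≈ 4.32 m/s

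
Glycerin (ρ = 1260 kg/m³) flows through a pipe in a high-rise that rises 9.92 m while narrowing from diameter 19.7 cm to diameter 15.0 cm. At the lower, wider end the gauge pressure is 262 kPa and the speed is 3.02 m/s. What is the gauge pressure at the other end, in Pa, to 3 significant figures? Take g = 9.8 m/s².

Mass conservation (A₁v₁ = A₂v₂) gives v₂ = 3.02 × 305/177 = 5.21 m/s.
Applying Bernoulli between the two ends and solving for P₂: P₂ = P₁ + ½ρ(v₁² − v₂²) − ρgΔh.
P₂ = 262000 + ½·1260·(3.02² − 5.21²) − 1260·9.8·(+9.92) = 262000 + (-11300) − (122000) = 128000 Pa.

P₂ ≈ 128000 Pa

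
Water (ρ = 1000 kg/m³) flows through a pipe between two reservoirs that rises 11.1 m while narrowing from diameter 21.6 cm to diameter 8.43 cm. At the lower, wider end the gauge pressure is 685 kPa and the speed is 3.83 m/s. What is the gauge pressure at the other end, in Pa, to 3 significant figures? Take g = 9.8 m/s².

P₂ = 267000 Pa

Continuity gives A₁v₁ = A₂v₂, so v₂ = (366 cm²)/(55.8 cm²) × 3.83 m/s = 25.1 m/s.
Bernoulli: P₁ + ½ρv₁² + ρg h₁ = P₂ + ½ρv₂² + ρg h₂, so P₂ = P₁ + ½ρ(v₁² − v₂²) − ρg(h₂ − h₁).
P₂ = 685000 + ½·1000·(3.83² − 25.1²) − 1000·9.8·(+11.1) = 685000 + (-309000) − (109000) = 267000 Pa.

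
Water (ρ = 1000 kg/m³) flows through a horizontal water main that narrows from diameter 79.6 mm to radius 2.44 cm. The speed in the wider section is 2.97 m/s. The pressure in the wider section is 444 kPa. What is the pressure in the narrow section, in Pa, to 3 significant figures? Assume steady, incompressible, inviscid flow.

The volume flow rate is constant, so v₂ = (A₁/A₂)v₁ = (49.8/18.7)·2.97 = 7.90 m/s.
With no height change, Bernoulli's equation is P₁ + ½ρv₁² = P₂ + ½ρv₂².
P₂ = P₁ − ½ρ(v₂² − v₁²) = 444000 − ½·1000·(7.90² − 2.97²) = 444000 − 26800 = 417000 Pa.

P₂ ≈ 417000 Pa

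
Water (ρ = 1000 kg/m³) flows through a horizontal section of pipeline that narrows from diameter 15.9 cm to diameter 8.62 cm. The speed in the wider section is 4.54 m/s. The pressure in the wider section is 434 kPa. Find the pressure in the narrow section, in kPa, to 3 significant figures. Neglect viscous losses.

P₂ = 325 kPa

Continuity gives A₁v₁ = A₂v₂, so v₂ = (199 cm²)/(58.4 cm²) × 4.54 m/s = 15.4 m/s.
With no height change, Bernoulli's equation is P₁ + ½ρv₁² = P₂ + ½ρv₂².
P₂ = P₁ − ½ρ(v₂² − v₁²) = 434000 − ½·1000·(15.4² − 4.54²) = 434000 − 109000 = 325000 Pa.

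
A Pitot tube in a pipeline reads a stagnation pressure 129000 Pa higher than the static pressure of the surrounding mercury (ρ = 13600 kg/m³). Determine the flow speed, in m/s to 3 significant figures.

At the stagnation point the flow is brought to rest, so Bernoulli gives P_stag − P_static = ½ρv².
v = √(2ΔP/ρ) = √(2·129000/13600) = 4.36 m/s.

v ≈ 4.36 m/s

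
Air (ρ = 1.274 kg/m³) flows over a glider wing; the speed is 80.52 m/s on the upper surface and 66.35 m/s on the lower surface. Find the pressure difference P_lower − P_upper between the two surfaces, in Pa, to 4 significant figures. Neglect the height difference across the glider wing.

1326 Pa

Bernoulli (same height): P_lower − P_upper = ½ρ(v_upper² − v_lower²).
ΔP = ½·1.274·(80.52² − 66.35²) = 1326 Pa.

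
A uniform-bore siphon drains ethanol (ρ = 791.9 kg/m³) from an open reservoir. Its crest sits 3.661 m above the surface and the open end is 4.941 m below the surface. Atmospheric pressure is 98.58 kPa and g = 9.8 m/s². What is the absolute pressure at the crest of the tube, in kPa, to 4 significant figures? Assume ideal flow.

P_top ≈ 31.82 kPa

From the surface to the outlet (both open to atmosphere, surface at rest): v = √(2g·h_out) = √(2·9.8·4.941) = 9.841 m/s.
The bore is uniform, so the speed at the crest is the same v. Bernoulli surface→crest: P_atm = P_top + ½ρv² + ρg·h_top.
P_top = 98580 − ½·791.9·9.841² − 791.9·9.8·3.661 = 31820 Pa.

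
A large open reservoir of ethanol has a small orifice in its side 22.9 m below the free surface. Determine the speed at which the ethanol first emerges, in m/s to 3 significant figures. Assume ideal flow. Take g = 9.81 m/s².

v ≈ 21.2 m/s

Bernoulli from surface to hole (P equal, v_surface ≈ 0): v = √(2gh) = √(2×9.81×22.9) = 21.2 m/s.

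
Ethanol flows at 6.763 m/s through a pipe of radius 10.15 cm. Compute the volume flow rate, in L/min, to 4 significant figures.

Q ≈ 13130 L/min

Q = A·v = 0.03237 m² × 6.763 m/s = 0.2189 m³/s.
Converting: 0.2189 m³/s × 60000 = 13130 L/min.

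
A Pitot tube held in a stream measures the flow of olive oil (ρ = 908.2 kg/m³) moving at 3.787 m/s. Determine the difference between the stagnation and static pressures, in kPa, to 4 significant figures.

The dynamic pressure equals the rise in static pressure at the stagnation point: ΔP = ½ρv².
ΔP = ½·908.2·3.787² = 6512 Pa.

ΔP ≈ 6.512 kPa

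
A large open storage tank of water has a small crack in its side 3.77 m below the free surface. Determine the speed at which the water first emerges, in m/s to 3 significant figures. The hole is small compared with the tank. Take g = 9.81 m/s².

Torricelli's result v = √(2gh) gives v = √(2·9.81·3.77) = 8.60 m/s.

v = 8.60 m/s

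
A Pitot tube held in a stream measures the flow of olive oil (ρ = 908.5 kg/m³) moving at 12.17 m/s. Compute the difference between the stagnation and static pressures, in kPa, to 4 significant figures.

Bernoulli between the free stream and the stagnation point: ½ρv² = P_stag − P_static.
ΔP = ½·908.5·12.17² = 67280 Pa.

67.28 kPa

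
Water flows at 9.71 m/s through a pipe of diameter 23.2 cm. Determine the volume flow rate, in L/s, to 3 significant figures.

Q ≈ 410 L/s

Q = A·v = 0.0423 m² × 9.71 m/s = 0.410 m³/s.
Converting: 0.410 m³/s × 1000 = 410 L/s.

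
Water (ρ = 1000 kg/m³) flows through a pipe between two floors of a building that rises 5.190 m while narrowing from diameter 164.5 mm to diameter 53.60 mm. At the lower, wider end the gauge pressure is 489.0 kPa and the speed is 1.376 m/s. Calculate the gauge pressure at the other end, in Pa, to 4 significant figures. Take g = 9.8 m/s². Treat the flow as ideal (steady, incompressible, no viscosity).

355100 Pa

By continuity, v₂ = v₁·A₁/A₂ = 1.376·(212.5/22.56) = 12.96 m/s.
Energy conservation along the streamline gives P₂ = P₁ − ½ρ(v₂² − v₁²) − ρg(h₂ − h₁).
P₂ = 489000 + ½·1000·(1.376² − 12.96²) − 1000·9.8·(+5.190) = 489000 + (-83040) − (50860) = 355100 Pa.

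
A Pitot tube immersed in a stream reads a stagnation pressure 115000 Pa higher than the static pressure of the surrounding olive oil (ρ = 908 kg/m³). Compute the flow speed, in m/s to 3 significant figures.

v = 15.9 m/s

Bernoulli between the free stream and the stagnation point: ½ρv² = P_stag − P_static.
v = √(2ΔP/ρ) = √(2·115000/908) = 15.9 m/s.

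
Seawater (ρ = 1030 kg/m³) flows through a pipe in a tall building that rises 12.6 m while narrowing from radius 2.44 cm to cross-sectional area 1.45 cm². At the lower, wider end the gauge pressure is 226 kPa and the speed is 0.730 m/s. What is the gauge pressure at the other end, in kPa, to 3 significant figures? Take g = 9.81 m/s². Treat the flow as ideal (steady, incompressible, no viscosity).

P₂ ≈ 53.3 kPa

By continuity, v₂ = v₁·A₁/A₂ = 0.730·(18.7/1.45) = 9.42 m/s.
Applying Bernoulli between the two ends and solving for P₂: P₂ = P₁ + ½ρ(v₁² − v₂²) − ρgΔh.
P₂ = 226000 + ½·1030·(0.730² − 9.42²) − 1030·9.81·(+12.6) = 226000 + (-45400) − (127000) = 53300 Pa.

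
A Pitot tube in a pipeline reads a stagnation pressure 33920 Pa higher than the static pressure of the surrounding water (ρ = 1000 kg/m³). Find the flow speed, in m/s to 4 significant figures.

8.237 m/s

The dynamic pressure equals the rise in static pressure at the stagnation point: ΔP = ½ρv².
v = √(2ΔP/ρ) = √(2·33920/1000) = 8.237 m/s.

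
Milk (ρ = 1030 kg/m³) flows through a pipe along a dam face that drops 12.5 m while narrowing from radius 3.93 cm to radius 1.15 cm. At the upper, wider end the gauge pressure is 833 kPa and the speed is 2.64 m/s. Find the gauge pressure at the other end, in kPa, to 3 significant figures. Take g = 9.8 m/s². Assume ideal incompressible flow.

Continuity gives A₁v₁ = A₂v₂, so v₂ = (48.5 cm²)/(4.15 cm²) × 2.64 m/s = 30.8 m/s.
Bernoulli: P₁ + ½ρv₁² + ρg h₁ = P₂ + ½ρv₂² + ρg h₂, so P₂ = P₁ + ½ρ(v₁² − v₂²) − ρg(h₂ − h₁).
P₂ = 833000 + ½·1030·(2.64² − 30.8²) − 1030·9.8·(−12.5) = 833000 + (-486000) − (-126000) = 473000 Pa.

P₂ = 473 kPa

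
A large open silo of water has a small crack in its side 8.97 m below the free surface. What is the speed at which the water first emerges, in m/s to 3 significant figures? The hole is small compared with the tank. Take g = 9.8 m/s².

Bernoulli from surface to hole (P equal, v_surface ≈ 0): v = √(2gh) = √(2×9.8×8.97) = 13.3 m/s.

v = 13.3 m/s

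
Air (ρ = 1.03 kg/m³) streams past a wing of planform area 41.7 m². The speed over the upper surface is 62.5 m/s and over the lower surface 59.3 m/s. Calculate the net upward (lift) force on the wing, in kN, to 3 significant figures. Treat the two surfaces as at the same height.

From P + ½ρv² = const at equal height, P_low − P_up = ½ρ(v_up² − v_low²).
ΔP = ½·1.03·(62.5² − 59.3²) = 201 Pa.
Lift = ΔP · A = 201 × 41.7 = 8370 N.

F ≈ 8.37 kN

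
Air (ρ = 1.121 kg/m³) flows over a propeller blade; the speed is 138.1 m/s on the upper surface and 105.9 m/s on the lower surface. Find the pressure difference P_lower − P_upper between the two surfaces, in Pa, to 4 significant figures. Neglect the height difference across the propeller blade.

The pressure is lower where the speed is higher: ΔP = ½ρ(v_up² − v_low²).
ΔP = ½·1.121·(138.1² − 105.9²) = 4404 Pa.

ΔP ≈ 4404 Pa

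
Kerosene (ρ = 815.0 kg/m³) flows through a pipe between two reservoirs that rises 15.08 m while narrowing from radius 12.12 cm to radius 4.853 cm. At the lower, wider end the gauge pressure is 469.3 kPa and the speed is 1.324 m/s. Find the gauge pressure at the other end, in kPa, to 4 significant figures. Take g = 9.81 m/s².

Mass conservation (A₁v₁ = A₂v₂) gives v₂ = 1.324 × 461.5/73.99 = 8.258 m/s.
Bernoulli: P₁ + ½ρv₁² + ρg h₁ = P₂ + ½ρv₂² + ρg h₂, so P₂ = P₁ + ½ρ(v₁² − v₂²) − ρg(h₂ − h₁).
P₂ = 469300 + ½·815.0·(1.324² − 8.258²) − 815.0·9.81·(+15.08) = 469300 + (-27070) − (120600) = 321700 Pa.

P₂ ≈ 321.7 kPa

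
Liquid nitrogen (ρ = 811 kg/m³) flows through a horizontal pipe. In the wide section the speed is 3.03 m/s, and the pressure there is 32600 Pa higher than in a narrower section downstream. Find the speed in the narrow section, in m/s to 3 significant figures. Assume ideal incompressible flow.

With h₁ = h₂, rearranging Bernoulli gives v₂ = √(v₁² + 2ΔP/ρ).
v₂ = √(3.03² + 2·32600/811) = √(9.18 + 80.4) = 9.46 m/s.

9.46 m/s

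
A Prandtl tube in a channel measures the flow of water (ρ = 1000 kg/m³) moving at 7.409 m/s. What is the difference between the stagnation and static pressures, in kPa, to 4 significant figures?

The dynamic pressure equals the rise in static pressure at the stagnation point: ΔP = ½ρv².
ΔP = ½·1000·7.409² = 27450 Pa.

ΔP ≈ 27.45 kPa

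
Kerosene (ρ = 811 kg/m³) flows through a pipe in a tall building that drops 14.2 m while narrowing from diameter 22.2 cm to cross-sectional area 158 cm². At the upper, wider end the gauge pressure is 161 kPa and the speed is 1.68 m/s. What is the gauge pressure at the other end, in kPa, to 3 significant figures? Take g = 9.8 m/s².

P₂ ≈ 268 kPa

By continuity, v₂ = v₁·A₁/A₂ = 1.68·(387/158) = 4.12 m/s.
Energy conservation along the streamline gives P₂ = P₁ − ½ρ(v₂² − v₁²) − ρg(h₂ − h₁).
P₂ = 161000 + ½·811·(1.68² − 4.12²) − 811·9.8·(−14.2) = 161000 + (-5720) − (-113000) = 268000 Pa.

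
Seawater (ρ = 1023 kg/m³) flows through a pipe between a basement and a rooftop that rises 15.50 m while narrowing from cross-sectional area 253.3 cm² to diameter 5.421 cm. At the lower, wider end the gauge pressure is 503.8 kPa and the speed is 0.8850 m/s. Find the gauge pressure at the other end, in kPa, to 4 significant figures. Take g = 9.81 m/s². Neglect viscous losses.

300.4 kPa

Mass conservation (A₁v₁ = A₂v₂) gives v₂ = 0.8850 × 253.3/23.08 = 9.712 m/s.
Applying Bernoulli between the two ends and solving for P₂: P₂ = P₁ + ½ρ(v₁² − v₂²) − ρgΔh.
P₂ = 503800 + ½·1023·(0.8850² − 9.712²) − 1023·9.81·(+15.50) = 503800 + (-47850) − (155600) = 300400 Pa.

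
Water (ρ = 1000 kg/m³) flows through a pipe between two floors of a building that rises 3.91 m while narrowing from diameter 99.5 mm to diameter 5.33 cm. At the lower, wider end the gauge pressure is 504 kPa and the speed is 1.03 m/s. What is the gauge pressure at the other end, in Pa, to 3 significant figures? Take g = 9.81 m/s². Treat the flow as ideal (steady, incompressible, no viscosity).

P₂ = 460000 Pa

Continuity gives A₁v₁ = A₂v₂, so v₂ = (77.8 cm²)/(22.3 cm²) × 1.03 m/s = 3.59 m/s.
Energy conservation along the streamline gives P₂ = P₁ − ½ρ(v₂² − v₁²) − ρg(h₂ − h₁).
P₂ = 504000 + ½·1000·(1.03² − 3.59²) − 1000·9.81·(+3.91) = 504000 + (-5910) − (38400) = 460000 Pa.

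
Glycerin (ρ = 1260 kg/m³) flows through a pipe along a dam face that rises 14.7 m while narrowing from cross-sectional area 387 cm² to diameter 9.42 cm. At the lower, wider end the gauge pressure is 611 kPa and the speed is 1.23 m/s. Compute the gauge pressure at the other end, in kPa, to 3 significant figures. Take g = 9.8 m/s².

By continuity, v₂ = v₁·A₁/A₂ = 1.23·(387/69.7) = 6.83 m/s.
Energy conservation along the streamline gives P₂ = P₁ − ½ρ(v₂² − v₁²) − ρg(h₂ − h₁).
P₂ = 611000 + ½·1260·(1.23² − 6.83²) − 1260·9.8·(+14.7) = 611000 + (-28400) − (182000) = 401000 Pa.

401 kPa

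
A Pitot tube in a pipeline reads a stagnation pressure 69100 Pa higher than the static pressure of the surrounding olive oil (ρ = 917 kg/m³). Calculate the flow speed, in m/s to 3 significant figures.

At the stagnation point the flow is brought to rest, so Bernoulli gives P_stag − P_static = ½ρv².
v = √(2ΔP/ρ) = √(2·69100/917) = 12.3 m/s.

v ≈ 12.3 m/s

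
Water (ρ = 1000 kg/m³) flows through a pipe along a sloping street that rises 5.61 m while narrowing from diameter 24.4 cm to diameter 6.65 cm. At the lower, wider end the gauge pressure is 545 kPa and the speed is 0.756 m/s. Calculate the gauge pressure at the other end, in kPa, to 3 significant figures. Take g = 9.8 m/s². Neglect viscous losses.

Mass conservation (A₁v₁ = A₂v₂) gives v₂ = 0.756 × 468/34.7 = 10.2 m/s.
Applying Bernoulli between the two ends and solving for P₂: P₂ = P₁ + ½ρ(v₁² − v₂²) − ρgΔh.
P₂ = 545000 + ½·1000·(0.756² − 10.2²) − 1000·9.8·(+5.61) = 545000 + (-51500) − (55000) = 439000 Pa.

P₂ = 439 kPa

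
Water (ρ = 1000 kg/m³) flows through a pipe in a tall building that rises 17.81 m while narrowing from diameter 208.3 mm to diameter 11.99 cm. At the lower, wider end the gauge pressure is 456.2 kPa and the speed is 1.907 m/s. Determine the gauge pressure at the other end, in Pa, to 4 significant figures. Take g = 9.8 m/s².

P₂ = 266900 Pa

The volume flow rate is constant, so v₂ = (A₁/A₂)v₁ = (340.8/112.9)·1.907 = 5.756 m/s.
Applying Bernoulli between the two ends and solving for P₂: P₂ = P₁ + ½ρ(v₁² − v₂²) − ρgΔh.
P₂ = 456200 + ½·1000·(1.907² − 5.756²) − 1000·9.8·(+17.81) = 456200 + (-14750) − (174500) = 266900 Pa.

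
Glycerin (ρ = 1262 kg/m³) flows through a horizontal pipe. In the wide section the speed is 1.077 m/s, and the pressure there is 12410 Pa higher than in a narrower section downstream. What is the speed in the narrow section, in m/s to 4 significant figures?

v₂ ≈ 4.564 m/s

Along the level pipe P + ½ρv² is conserved, hence v₂² = v₁² + 2(P₁ − P₂)/ρ.
v₂ = √(1.077² + 2·12410/1262) = √(1.160 + 19.67) = 4.564 m/s.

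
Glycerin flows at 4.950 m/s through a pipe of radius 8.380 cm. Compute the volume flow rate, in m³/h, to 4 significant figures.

Q = A·v = 0.02206 m² × 4.950 m/s = 0.1092 m³/s.
Converting: 0.1092 m³/s × 3600 = 393.1 m³/h.

393.1 m³/h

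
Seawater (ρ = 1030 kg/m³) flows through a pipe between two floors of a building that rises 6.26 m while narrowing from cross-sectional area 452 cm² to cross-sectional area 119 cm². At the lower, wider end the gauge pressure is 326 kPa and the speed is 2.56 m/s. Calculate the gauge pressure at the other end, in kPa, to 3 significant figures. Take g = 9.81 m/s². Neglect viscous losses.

P₂ = 217 kPa

Mass conservation (A₁v₁ = A₂v₂) gives v₂ = 2.56 × 452/119 = 9.72 m/s.
Applying Bernoulli between the two ends and solving for P₂: P₂ = P₁ + ½ρ(v₁² − v₂²) − ρgΔh.
P₂ = 326000 + ½·1030·(2.56² − 9.72²) − 1030·9.81·(+6.26) = 326000 + (-45300) − (63300) = 217000 Pa.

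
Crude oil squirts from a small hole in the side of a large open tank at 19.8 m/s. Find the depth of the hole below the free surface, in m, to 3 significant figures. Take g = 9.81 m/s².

h ≈ 20.0 m

Inverting v = √(2gh) gives h = v² / 2g.
h = 19.8²/(2·9.81) = 392/19.62 = 20.0 m.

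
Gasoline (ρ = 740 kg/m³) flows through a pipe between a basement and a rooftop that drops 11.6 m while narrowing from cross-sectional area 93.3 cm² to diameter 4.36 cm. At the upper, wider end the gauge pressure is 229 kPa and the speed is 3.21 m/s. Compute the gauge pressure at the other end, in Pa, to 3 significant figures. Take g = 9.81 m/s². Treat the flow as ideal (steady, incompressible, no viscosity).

168000 Pa

Mass conservation (A₁v₁ = A₂v₂) gives v₂ = 3.21 × 93.3/14.9 = 20.1 m/s.
Energy conservation along the streamline gives P₂ = P₁ − ½ρ(v₂² − v₁²) − ρg(h₂ − h₁).
P₂ = 229000 + ½·740·(3.21² − 20.1²) − 740·9.81·(−11.6) = 229000 + (-145000) − (-84200) = 168000 Pa.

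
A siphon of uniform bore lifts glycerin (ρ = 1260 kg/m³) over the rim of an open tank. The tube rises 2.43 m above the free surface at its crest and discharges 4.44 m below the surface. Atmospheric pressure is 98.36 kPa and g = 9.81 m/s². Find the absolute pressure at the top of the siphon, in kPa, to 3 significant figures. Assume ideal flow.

From the surface to the outlet (both open to atmosphere, surface at rest): v = √(2g·h_out) = √(2·9.81·4.44) = 9.33 m/s.
With constant cross-section the crest speed equals v; applying Bernoulli from the surface up to the crest, P_top = P_atm − ½ρv² − ρg·h_top.
P_top = 98360 − ½·1260·9.33² − 1260·9.81·2.43 = 13400 Pa.

P_top ≈ 13.4 kPa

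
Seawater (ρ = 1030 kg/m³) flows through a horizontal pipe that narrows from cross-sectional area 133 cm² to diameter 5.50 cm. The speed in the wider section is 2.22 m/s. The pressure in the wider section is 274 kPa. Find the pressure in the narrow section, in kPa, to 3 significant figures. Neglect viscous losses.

Mass conservation (A₁v₁ = A₂v₂) gives v₂ = 2.22 × 133/23.8 = 12.4 m/s.
Along the horizontal streamline, P + ½ρv² is constant.
P₂ = P₁ − ½ρ(v₂² − v₁²) = 274000 − ½·1030·(12.4² − 2.22²) = 274000 − 77000 = 197000 Pa.

197 kPa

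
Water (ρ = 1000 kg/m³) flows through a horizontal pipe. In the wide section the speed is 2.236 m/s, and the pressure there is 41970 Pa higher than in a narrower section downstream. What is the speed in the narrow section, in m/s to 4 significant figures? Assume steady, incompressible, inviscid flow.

Along the level pipe P + ½ρv² is conserved, hence v₂² = v₁² + 2(P₁ − P₂)/ρ.
v₂ = √(2.236² + 2·41970/1000) = √(5.000 + 83.94) = 9.431 m/s.

v₂ ≈ 9.431 m/s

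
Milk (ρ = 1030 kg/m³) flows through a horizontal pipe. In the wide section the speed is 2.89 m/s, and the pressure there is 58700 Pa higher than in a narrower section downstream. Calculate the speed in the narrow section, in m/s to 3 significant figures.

v₂ = 11.1 m/s

Horizontal Bernoulli: P₁ + ½ρv₁² = P₂ + ½ρv₂², so v₂² = v₁² + 2(P₁ − P₂)/ρ.
v₂ = √(2.89² + 2·58700/1030) = √(8.35 + 114) = 11.1 m/s.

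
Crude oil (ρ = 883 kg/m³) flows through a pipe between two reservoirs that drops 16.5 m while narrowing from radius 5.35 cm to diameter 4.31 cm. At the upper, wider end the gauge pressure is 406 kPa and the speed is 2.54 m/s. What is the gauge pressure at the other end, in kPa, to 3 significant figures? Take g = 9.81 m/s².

P₂ = 444 kPa

Continuity gives A₁v₁ = A₂v₂, so v₂ = (89.9 cm²)/(14.6 cm²) × 2.54 m/s = 15.7 m/s.
Energy conservation along the streamline gives P₂ = P₁ − ½ρ(v₂² − v₁²) − ρg(h₂ − h₁).
P₂ = 406000 + ½·883·(2.54² − 15.7²) − 883·9.81·(−16.5) = 406000 + (-105000) − (-143000) = 444000 Pa.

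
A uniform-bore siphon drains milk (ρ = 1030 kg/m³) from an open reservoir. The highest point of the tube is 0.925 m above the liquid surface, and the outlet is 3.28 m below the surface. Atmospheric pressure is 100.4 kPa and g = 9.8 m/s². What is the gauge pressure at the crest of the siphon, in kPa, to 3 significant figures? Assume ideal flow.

The outlet speed comes from Torricelli: v = √(2g·3.28) = 8.02 m/s.
With constant cross-section the crest speed equals v; applying Bernoulli from the surface up to the crest, P_top = P_atm − ½ρv² − ρg·h_top.
P_top = 100400 − ½·1030·8.02² − 1030·9.8·0.925 = 58000 Pa. So P_gauge = P_top − P_atm = -42400 Pa.

-42.4 kPa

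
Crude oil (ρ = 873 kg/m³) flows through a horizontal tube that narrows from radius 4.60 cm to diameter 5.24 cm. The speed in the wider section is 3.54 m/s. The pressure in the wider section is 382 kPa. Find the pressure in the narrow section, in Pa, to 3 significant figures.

Mass conservation (A₁v₁ = A₂v₂) gives v₂ = 3.54 × 66.5/21.6 = 10.9 m/s.
Along the horizontal streamline, P + ½ρv² is constant.
P₂ = P₁ − ½ρ(v₂² − v₁²) = 382000 − ½·873·(10.9² − 3.54²) = 382000 − 46500 = 335000 Pa.

P₂ ≈ 335000 Pa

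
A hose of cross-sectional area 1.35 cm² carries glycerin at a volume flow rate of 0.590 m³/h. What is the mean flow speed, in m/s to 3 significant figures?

Q = 0.590 m³/h = 0.000164 m³/s.
v = Q/A = 0.000164 / 0.000135 = 1.21 m/s.

v = 1.21 m/s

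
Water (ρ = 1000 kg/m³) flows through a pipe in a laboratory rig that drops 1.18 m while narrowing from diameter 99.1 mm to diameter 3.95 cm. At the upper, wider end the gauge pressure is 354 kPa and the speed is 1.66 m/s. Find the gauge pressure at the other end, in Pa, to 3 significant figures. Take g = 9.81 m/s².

Continuity gives A₁v₁ = A₂v₂, so v₂ = (77.1 cm²)/(12.3 cm²) × 1.66 m/s = 10.4 m/s.
Bernoulli: P₁ + ½ρv₁² + ρg h₁ = P₂ + ½ρv₂² + ρg h₂, so P₂ = P₁ + ½ρ(v₁² − v₂²) − ρg(h₂ − h₁).
P₂ = 354000 + ½·1000·(1.66² − 10.4²) − 1000·9.81·(−1.18) = 354000 + (-53200) − (-11600) = 312000 Pa.

P₂ ≈ 312000 Pa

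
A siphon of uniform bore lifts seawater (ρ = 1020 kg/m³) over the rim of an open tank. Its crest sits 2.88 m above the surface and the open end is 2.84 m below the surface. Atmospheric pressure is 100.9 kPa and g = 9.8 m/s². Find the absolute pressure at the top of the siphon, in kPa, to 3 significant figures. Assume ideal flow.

43.7 kPa

The outlet speed comes from Torricelli: v = √(2g·2.84) = 7.46 m/s.
Continuity keeps v the same throughout the tube; from surface to crest, P_atm + 0 = P_top + ½ρv² + ρg·h_top.
P_top = 100900 − ½·1020·7.46² − 1020·9.8·2.88 = 43700 Pa.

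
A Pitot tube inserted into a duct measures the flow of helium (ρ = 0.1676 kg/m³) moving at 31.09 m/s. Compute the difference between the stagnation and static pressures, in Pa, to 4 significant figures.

81.00 Pa

Bernoulli between the free stream and the stagnation point: ½ρv² = P_stag − P_static.
ΔP = ½·0.1676·31.09² = 81.00 Pa.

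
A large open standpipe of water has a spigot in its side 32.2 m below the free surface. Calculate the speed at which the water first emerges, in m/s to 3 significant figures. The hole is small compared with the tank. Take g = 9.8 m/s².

v = 25.1 m/s

Bernoulli from surface to hole (P equal, v_surface ≈ 0): v = √(2gh) = √(2×9.8×32.2) = 25.1 m/s.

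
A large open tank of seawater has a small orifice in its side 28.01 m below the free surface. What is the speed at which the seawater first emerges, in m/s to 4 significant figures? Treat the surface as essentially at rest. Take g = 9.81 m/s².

With the surface at rest and both surface and jet at atmospheric pressure, Bernoulli gives ρg h = ½ρv², so v = √(2gh) = √(2·9.81·28.01) = 23.44 m/s.

23.44 m/s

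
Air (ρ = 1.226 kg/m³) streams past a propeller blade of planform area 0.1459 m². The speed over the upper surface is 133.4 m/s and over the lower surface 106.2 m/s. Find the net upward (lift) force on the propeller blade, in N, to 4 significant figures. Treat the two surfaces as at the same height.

F ≈ 582.9 N

From P + ½ρv² = const at equal height, P_low − P_up = ½ρ(v_up² − v_low²).
ΔP = ½·1.226·(133.4² − 106.2²) = 3995 Pa.
Lift = ΔP · A = 3995 × 0.1459 = 582.9 N.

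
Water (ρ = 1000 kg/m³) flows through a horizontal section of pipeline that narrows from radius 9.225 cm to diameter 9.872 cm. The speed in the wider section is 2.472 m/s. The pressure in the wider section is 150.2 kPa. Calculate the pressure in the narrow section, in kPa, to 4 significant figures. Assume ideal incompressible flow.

116.0 kPa

Mass conservation (A₁v₁ = A₂v₂) gives v₂ = 2.472 × 267.4/76.54 = 8.634 m/s.
With no height change, Bernoulli's equation is P₁ + ½ρv₁² = P₂ + ½ρv₂².
P₂ = P₁ − ½ρ(v₂² − v₁²) = 150200 − ½·1000·(8.634² − 2.472²) = 150200 − 34220 = 116000 Pa.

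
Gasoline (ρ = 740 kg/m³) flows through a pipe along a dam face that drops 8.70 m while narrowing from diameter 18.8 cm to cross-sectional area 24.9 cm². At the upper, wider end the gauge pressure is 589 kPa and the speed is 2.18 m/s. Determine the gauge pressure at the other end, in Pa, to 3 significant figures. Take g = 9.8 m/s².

Continuity gives A₁v₁ = A₂v₂, so v₂ = (278 cm²)/(24.9 cm²) × 2.18 m/s = 24.3 m/s.
Applying Bernoulli between the two ends and solving for P₂: P₂ = P₁ + ½ρ(v₁² − v₂²) − ρgΔh.
P₂ = 589000 + ½·740·(2.18² − 24.3²) − 740·9.8·(−8.70) = 589000 + (-217000) − (-63100) = 435000 Pa.

P₂ ≈ 435000 Pa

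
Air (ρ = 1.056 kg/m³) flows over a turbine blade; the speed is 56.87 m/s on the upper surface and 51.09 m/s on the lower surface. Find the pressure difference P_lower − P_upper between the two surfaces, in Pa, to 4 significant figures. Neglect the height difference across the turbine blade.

ΔP ≈ 329.5 Pa

The pressure is lower where the speed is higher: ΔP = ½ρ(v_up² − v_low²).
ΔP = ½·1.056·(56.87² − 51.09²) = 329.5 Pa.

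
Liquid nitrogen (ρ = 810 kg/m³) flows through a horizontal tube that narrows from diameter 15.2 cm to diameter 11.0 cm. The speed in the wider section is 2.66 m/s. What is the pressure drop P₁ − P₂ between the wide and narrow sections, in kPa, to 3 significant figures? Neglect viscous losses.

By continuity, v₂ = v₁·A₁/A₂ = 2.66·(181/95.0) = 5.08 m/s.
With no height change, Bernoulli's equation is P₁ + ½ρv₁² = P₂ + ½ρv₂².
P₁ − P₂ = ½·810·(5.08² − 2.66²) = ½·810·18.7 = 7580 Pa.

7.58 kPa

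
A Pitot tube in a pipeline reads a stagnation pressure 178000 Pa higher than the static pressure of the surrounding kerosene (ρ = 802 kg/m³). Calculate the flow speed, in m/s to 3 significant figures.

v = 21.1 m/s

The dynamic pressure equals the rise in static pressure at the stagnation point: ΔP = ½ρv².
v = √(2ΔP/ρ) = √(2·178000/802) = 21.1 m/s.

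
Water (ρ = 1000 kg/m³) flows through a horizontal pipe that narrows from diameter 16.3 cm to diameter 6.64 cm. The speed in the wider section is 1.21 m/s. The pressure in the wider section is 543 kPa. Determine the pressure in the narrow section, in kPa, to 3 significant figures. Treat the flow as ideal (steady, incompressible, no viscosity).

P₂ ≈ 517 kPa

By continuity, v₂ = v₁·A₁/A₂ = 1.21·(209/34.6) = 7.29 m/s.
Bernoulli (h₁ = h₂): P₁ − P₂ = ½ρ(v₂² − v₁²).
P₂ = P₁ − ½ρ(v₂² − v₁²) = 543000 − ½·1000·(7.29² − 1.21²) = 543000 − 25900 = 517000 Pa.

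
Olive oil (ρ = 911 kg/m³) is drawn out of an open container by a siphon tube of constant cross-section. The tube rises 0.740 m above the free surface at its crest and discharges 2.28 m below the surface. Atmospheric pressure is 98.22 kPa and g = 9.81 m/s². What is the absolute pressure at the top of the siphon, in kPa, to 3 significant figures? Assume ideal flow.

Bernoulli surface→outlet gives ½v² = g·h_out, so v = √(2·9.81·2.28) = 6.69 m/s.
The bore is uniform, so the speed at the crest is the same v. Bernoulli surface→crest: P_atm = P_top + ½ρv² + ρg·h_top.
P_top = 98220 − ½·911·6.69² − 911·9.81·0.740 = 71200 Pa.

P_top ≈ 71.2 kPa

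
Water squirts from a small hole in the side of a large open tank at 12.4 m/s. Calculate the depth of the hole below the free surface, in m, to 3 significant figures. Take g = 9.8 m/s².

Inverting v = √(2gh) gives h = v² / 2g.
h = 12.4²/(2·9.8) = 154/19.60 = 7.84 m.

h ≈ 7.84 m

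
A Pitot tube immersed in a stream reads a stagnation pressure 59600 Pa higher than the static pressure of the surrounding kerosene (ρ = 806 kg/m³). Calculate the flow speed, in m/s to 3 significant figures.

v ≈ 12.2 m/s

The dynamic pressure equals the rise in static pressure at the stagnation point: ΔP = ½ρv².
v = √(2ΔP/ρ) = √(2·59600/806) = 12.2 m/s.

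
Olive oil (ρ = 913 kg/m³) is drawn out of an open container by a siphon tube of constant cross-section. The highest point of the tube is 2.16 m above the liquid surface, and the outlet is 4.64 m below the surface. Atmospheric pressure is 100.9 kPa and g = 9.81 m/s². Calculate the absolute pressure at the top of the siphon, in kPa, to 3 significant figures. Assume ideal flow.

From the surface to the outlet (both open to atmosphere, surface at rest): v = √(2g·h_out) = √(2·9.81·4.64) = 9.54 m/s.
With constant cross-section the crest speed equals v; applying Bernoulli from the surface up to the crest, P_top = P_atm − ½ρv² − ρg·h_top.
P_top = 100900 − ½·913·9.54² − 913·9.81·2.16 = 40000 Pa.

40.0 kPa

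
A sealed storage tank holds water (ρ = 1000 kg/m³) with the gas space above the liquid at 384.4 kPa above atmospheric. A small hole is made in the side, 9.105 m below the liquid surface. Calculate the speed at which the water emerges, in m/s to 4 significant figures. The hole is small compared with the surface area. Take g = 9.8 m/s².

v = 30.78 m/s

Take point 1 at the surface (v₁ ≈ 0) and point 2 at the hole (at atmospheric pressure). Bernoulli: P₁ + ρg h = P_atm + ½ρv₂².
With P₁ − P_atm = 384400 Pa, v₂ = √(2gh + 2ΔP/ρ) = √(2·9.8·9.105 + 2·384400/1000) = 30.78 m/s.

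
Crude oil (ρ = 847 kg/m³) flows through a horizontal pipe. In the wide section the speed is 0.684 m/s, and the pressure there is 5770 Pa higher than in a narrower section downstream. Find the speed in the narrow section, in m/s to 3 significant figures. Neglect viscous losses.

Along the level pipe P + ½ρv² is conserved, hence v₂² = v₁² + 2(P₁ − P₂)/ρ.
v₂ = √(0.684² + 2·5770/847) = √(0.468 + 13.6) = 3.75 m/s.

3.75 m/s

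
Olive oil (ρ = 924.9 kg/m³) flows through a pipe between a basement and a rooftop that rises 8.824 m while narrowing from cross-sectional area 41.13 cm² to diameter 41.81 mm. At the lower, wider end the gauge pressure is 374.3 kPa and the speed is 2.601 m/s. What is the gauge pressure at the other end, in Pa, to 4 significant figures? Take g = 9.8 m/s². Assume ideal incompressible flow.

By continuity, v₂ = v₁·A₁/A₂ = 2.601·(41.13/13.73) = 7.792 m/s.
Energy conservation along the streamline gives P₂ = P₁ − ½ρ(v₂² − v₁²) − ρg(h₂ − h₁).
P₂ = 374300 + ½·924.9·(2.601² − 7.792²) − 924.9·9.8·(+8.824) = 374300 + (-24950) − (79980) = 269400 Pa.

269400 Pa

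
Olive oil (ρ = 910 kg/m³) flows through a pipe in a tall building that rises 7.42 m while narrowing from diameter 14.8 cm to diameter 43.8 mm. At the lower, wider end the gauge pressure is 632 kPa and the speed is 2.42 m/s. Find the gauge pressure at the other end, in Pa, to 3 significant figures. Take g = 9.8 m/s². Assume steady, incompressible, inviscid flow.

By continuity, v₂ = v₁·A₁/A₂ = 2.42·(172/15.1) = 27.6 m/s.
Applying Bernoulli between the two ends and solving for P₂: P₂ = P₁ + ½ρ(v₁² − v₂²) − ρgΔh.
P₂ = 632000 + ½·910·(2.42² − 27.6²) − 910·9.8·(+7.42) = 632000 + (-345000) − (66200) = 221000 Pa.

P₂ ≈ 221000 Pa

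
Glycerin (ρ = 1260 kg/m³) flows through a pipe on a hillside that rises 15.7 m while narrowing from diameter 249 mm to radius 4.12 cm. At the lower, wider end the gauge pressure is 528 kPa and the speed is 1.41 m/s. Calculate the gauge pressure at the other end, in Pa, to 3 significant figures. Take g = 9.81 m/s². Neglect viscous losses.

Mass conservation (A₁v₁ = A₂v₂) gives v₂ = 1.41 × 487/53.3 = 12.9 m/s.
Energy conservation along the streamline gives P₂ = P₁ − ½ρ(v₂² − v₁²) − ρg(h₂ − h₁).
P₂ = 528000 + ½·1260·(1.41² − 12.9²) − 1260·9.81·(+15.7) = 528000 + (-103000) − (194000) = 231000 Pa.

P₂ ≈ 231000 Pa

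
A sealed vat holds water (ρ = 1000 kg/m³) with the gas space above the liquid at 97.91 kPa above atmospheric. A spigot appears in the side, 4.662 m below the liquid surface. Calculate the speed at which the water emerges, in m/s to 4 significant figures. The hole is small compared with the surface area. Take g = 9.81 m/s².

v = 16.95 m/s

Take point 1 at the surface (v₁ ≈ 0) and point 2 at the hole (at atmospheric pressure). Bernoulli: P₁ + ρg h = P_atm + ½ρv₂².
With P₁ − P_atm = 97910 Pa, v₂ = √(2gh + 2ΔP/ρ) = √(2·9.81·4.662 + 2·97910/1000) = 16.95 m/s.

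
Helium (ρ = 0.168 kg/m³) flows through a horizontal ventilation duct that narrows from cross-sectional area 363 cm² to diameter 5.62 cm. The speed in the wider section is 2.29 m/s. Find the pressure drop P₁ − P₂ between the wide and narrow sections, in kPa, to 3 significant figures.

ΔP ≈ 0.0939 kPa

Continuity gives A₁v₁ = A₂v₂, so v₂ = (363 cm²)/(24.8 cm²) × 2.29 m/s = 33.5 m/s.
With no height change, Bernoulli's equation is P₁ + ½ρv₁² = P₂ + ½ρv₂².
P₁ − P₂ = ½·0.168·(33.5² − 2.29²) = ½·0.168·1120 = 93.9 Pa.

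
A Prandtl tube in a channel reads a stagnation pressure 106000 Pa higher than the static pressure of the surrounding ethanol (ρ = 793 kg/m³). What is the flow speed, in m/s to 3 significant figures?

v ≈ 16.4 m/s

The dynamic pressure equals the rise in static pressure at the stagnation point: ΔP = ½ρv².
v = √(2ΔP/ρ) = √(2·106000/793) = 16.4 m/s.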